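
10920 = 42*260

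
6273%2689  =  895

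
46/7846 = 23/3923= 0.01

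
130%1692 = 130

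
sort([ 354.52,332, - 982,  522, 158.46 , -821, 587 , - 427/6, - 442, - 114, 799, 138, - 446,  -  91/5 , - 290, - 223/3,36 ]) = [ - 982 , - 821, - 446, - 442 , - 290, - 114, - 223/3,-427/6, - 91/5 , 36,138, 158.46 , 332, 354.52,  522,587,799 ]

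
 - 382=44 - 426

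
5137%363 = 55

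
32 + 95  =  127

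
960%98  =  78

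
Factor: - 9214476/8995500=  - 3^ ( - 1)*5^( - 3)*17^2 * 1999^( - 1)*2657^1 = - 767873/749625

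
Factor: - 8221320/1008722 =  - 4110660/504361 =- 2^2 * 3^2 * 5^1 * 11^( - 1)*13^ (-1)*41^1*557^1 * 3527^(-1)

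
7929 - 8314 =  - 385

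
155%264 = 155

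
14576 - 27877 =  - 13301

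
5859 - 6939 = -1080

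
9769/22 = 9769/22 = 444.05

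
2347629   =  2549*921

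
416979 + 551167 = 968146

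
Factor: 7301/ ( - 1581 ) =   -  3^( - 1) * 7^2 *17^( - 1)*31^(-1 )*149^1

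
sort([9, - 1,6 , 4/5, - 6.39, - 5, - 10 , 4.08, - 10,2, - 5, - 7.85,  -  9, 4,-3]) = [-10, - 10,  -  9, - 7.85, - 6.39, -5, - 5 , - 3, - 1, 4/5,2,4 , 4.08,6,9]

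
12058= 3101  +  8957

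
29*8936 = 259144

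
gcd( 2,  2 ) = 2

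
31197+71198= 102395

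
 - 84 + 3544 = 3460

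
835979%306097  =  223785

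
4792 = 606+4186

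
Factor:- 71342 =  - 2^1*35671^1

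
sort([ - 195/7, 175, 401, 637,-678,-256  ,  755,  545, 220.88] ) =[ - 678,-256, - 195/7,175, 220.88, 401, 545,637, 755 ] 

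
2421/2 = 2421/2 = 1210.50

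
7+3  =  10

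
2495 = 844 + 1651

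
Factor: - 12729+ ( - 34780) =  - 7^1 * 11^1*617^1  =  - 47509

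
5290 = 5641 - 351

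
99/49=99/49 = 2.02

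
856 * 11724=10035744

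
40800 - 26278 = 14522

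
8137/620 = 13+77/620=   13.12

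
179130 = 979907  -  800777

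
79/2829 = 79/2829 = 0.03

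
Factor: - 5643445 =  - 5^1*41^1*27529^1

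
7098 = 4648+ 2450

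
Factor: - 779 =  - 19^1*41^1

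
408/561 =8/11=0.73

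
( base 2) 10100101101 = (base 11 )aa5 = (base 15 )5d5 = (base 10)1325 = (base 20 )365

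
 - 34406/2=  -  17203=-17203.00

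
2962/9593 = 2962/9593 = 0.31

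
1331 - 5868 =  - 4537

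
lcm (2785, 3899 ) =19495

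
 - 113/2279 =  - 1+2166/2279 = - 0.05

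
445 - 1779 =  - 1334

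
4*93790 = 375160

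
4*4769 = 19076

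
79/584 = 79/584=0.14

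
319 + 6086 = 6405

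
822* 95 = 78090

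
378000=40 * 9450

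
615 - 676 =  - 61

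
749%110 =89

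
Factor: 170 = 2^1*5^1*17^1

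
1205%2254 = 1205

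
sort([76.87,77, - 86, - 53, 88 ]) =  [ - 86,-53,76.87,77,88 ] 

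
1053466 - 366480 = 686986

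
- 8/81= -1+73/81 = -0.10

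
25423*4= 101692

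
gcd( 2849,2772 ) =77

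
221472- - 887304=1108776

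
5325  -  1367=3958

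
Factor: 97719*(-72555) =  - 7090002045  =  - 3^2*5^1*7^1*691^1*32573^1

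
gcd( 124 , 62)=62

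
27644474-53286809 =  - 25642335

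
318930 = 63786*5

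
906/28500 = 151/4750 = 0.03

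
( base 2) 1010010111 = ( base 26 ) pd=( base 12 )473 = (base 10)663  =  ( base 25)11d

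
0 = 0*400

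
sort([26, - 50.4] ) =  [ - 50.4,26]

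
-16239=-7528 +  - 8711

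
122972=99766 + 23206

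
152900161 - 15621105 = 137279056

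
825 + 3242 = 4067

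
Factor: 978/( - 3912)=-1/4 = -2^(-2 )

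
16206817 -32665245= - 16458428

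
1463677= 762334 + 701343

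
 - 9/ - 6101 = 9/6101 = 0.00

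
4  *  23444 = 93776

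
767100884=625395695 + 141705189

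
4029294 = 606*6649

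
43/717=43/717 = 0.06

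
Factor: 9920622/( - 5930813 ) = - 2^1*3^1*7^(  -  3)*17^1*19^1*5119^1*17291^( - 1) 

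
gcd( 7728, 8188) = 92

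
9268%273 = 259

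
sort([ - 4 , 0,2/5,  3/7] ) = [ - 4, 0,2/5, 3/7 ]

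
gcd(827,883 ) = 1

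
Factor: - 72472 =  - 2^3 * 9059^1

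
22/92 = 11/46 = 0.24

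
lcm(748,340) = 3740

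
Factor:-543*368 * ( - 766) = 2^5*3^1 * 23^1*181^1*383^1 = 153065184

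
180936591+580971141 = 761907732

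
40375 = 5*8075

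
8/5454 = 4/2727 = 0.00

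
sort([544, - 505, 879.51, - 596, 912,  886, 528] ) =[  -  596,-505, 528,544, 879.51, 886,912]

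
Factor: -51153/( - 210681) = 3^( - 5)  *  59^1= 59/243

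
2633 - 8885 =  - 6252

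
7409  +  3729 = 11138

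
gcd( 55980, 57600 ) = 180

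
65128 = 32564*2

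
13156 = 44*299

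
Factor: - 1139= - 17^1*67^1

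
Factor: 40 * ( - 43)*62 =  - 106640 = - 2^4*5^1*31^1 * 43^1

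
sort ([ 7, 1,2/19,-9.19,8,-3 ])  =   [  -  9.19, - 3, 2/19, 1,7,8] 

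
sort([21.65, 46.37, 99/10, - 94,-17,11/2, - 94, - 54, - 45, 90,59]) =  [ - 94, - 94 ,  -  54, - 45,-17,11/2 , 99/10, 21.65, 46.37 , 59, 90] 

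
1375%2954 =1375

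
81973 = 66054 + 15919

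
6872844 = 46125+6826719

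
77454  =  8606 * 9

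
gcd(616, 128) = 8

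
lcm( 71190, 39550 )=355950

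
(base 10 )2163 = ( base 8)4163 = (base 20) 583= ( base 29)2gh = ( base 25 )3BD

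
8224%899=133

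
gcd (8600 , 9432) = 8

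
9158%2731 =965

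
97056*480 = 46586880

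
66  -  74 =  - 8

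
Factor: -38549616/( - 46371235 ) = 2^4*3^1*5^( - 1 )*7^1*31^1*3701^1  *  9274247^( - 1) 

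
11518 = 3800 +7718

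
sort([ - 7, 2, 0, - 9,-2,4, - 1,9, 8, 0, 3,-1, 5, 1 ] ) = [ - 9, - 7, - 2, - 1, -1,0, 0,1, 2, 3, 4, 5, 8,  9 ] 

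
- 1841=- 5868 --4027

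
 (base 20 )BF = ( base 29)83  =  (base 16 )EB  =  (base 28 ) 8b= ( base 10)235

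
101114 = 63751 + 37363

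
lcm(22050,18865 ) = 1697850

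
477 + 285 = 762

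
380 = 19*20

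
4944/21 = 1648/7 = 235.43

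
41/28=1 + 13/28 = 1.46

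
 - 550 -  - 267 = -283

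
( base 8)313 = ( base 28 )77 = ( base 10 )203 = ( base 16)CB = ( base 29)70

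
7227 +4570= 11797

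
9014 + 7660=16674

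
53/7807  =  53/7807 = 0.01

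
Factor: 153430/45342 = 335/99 =3^(- 2) * 5^1*11^( - 1 ) * 67^1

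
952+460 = 1412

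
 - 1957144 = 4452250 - 6409394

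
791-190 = 601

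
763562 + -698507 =65055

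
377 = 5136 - 4759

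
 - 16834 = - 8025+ - 8809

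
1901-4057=-2156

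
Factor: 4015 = 5^1*11^1*73^1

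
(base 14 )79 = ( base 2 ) 1101011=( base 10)107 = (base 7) 212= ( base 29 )3K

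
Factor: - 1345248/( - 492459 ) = 2^5*3^4*11^ ( - 1 ) * 173^1 *14923^ ( - 1) = 448416/164153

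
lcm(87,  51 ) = 1479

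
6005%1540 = 1385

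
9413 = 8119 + 1294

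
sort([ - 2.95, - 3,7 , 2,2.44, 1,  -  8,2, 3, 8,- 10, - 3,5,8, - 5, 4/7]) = [-10, - 8, - 5, - 3, - 3, - 2.95,4/7, 1,2,2,2.44,3, 5, 7,8,  8 ] 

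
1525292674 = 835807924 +689484750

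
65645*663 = 43522635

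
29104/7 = 29104/7 = 4157.71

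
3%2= 1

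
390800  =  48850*8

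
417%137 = 6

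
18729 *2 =37458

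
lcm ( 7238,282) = 21714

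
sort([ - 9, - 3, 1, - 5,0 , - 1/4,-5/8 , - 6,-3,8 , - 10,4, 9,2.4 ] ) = [ - 10,- 9, - 6,  -  5 , - 3, - 3, - 5/8 , - 1/4 , 0, 1,  2.4, 4, 8,9 ] 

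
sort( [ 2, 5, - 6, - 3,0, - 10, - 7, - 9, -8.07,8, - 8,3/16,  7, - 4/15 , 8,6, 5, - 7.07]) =[ - 10,-9, - 8.07, - 8, - 7.07,- 7,-6, - 3 , - 4/15,0,3/16,  2,5, 5, 6,  7, 8, 8]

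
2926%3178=2926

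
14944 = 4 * 3736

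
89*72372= 6441108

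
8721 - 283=8438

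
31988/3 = 10662 + 2/3  =  10662.67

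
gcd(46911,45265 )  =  823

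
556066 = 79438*7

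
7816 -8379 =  - 563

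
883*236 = 208388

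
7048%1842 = 1522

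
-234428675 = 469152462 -703581137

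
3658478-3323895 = 334583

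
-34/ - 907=34/907 = 0.04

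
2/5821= 2/5821 = 0.00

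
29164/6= 14582/3 = 4860.67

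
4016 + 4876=8892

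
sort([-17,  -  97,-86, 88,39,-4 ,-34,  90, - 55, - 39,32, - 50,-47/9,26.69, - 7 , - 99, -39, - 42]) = [ - 99,-97,-86,-55,-50, - 42, - 39,-39, - 34, -17,-7,-47/9, - 4,  26.69,32, 39,88,90] 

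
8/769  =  8/769= 0.01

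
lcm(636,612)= 32436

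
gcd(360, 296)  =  8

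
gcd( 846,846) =846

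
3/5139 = 1/1713 = 0.00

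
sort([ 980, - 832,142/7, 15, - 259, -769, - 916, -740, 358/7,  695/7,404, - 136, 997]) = [ - 916, - 832,-769, - 740,-259 ,-136,15,142/7,  358/7, 695/7,404,  980,997] 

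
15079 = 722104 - 707025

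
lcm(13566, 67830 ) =67830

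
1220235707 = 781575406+438660301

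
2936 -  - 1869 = 4805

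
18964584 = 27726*684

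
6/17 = 6/17 = 0.35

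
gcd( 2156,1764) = 196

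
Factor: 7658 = 2^1 * 7^1 * 547^1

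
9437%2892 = 761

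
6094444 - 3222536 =2871908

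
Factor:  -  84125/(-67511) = 5^3 * 673^1*67511^( - 1)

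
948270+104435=1052705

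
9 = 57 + -48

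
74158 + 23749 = 97907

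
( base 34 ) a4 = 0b101011000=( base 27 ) CK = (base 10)344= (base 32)ao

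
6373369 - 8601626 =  - 2228257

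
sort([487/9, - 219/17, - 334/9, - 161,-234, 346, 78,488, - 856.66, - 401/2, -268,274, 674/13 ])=[ - 856.66,  -  268, - 234, - 401/2, -161,-334/9, - 219/17, 674/13, 487/9 , 78,274 , 346, 488]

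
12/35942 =6/17971 = 0.00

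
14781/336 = 4927/112 = 43.99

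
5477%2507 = 463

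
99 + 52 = 151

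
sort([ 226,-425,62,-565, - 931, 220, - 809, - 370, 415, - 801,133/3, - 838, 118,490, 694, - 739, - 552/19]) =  [ - 931  , - 838, - 809, - 801, - 739, - 565, - 425,  -  370, - 552/19,133/3, 62,118 , 220,226,415, 490, 694]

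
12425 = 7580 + 4845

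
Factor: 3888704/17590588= 2^4*29^(  -  1 )*60761^1  *151643^(  -  1 )  =  972176/4397647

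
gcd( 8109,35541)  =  9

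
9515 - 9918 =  - 403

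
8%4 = 0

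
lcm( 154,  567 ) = 12474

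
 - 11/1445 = -1 + 1434/1445 =-  0.01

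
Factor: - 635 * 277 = -5^1*127^1 * 277^1 = -175895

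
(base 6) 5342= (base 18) 3D8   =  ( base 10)1214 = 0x4be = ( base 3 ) 1122222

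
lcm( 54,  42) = 378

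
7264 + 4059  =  11323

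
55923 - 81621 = -25698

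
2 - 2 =0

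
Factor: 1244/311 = 2^2 =4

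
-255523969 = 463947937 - 719471906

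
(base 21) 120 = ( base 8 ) 743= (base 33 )el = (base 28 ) H7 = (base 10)483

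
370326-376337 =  -6011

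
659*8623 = 5682557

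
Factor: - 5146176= -2^6 *3^1 * 7^2 * 547^1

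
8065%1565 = 240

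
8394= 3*2798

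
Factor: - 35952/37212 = - 2^2*107^1*443^(-1)=-  428/443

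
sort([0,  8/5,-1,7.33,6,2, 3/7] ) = [ - 1,0, 3/7, 8/5,2, 6,7.33 ] 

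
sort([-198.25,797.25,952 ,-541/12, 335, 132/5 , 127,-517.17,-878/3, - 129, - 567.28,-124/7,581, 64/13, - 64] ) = [ - 567.28,-517.17, - 878/3,- 198.25 , - 129, - 64, - 541/12, - 124/7, 64/13,132/5, 127, 335, 581, 797.25, 952]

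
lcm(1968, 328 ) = 1968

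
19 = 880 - 861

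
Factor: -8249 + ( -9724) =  - 3^2 * 1997^1=-  17973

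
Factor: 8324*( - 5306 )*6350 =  - 2^4*5^2*7^1*127^1*379^1*2081^1 = -  280461364400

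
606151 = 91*6661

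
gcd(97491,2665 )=1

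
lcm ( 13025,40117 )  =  1002925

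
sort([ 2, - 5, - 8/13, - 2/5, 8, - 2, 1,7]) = [ - 5, - 2,-8/13  , - 2/5, 1,2,7, 8] 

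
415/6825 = 83/1365 = 0.06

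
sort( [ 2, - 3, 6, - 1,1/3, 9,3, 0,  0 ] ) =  [-3, - 1, 0,0,1/3,2  ,  3 , 6, 9 ]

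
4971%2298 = 375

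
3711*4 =14844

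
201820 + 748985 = 950805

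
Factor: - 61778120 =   -  2^3*5^1*19^1*29^1*2803^1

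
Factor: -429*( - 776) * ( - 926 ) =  - 2^4 *3^1*11^1*13^1*97^1*463^1= - 308269104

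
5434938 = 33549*162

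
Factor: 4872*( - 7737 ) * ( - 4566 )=2^4 * 3^3*7^1*29^1*761^1*2579^1 = 172113835824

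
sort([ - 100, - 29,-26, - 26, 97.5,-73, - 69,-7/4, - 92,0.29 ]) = [ - 100, - 92 ,-73, - 69,  -  29, - 26 , - 26,  -  7/4,0.29, 97.5 ]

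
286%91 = 13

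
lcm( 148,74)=148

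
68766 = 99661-30895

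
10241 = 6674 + 3567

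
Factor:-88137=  - 3^2*7^1*1399^1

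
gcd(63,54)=9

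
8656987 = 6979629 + 1677358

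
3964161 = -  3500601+7464762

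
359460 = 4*89865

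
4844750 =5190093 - 345343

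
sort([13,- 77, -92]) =[-92 , - 77, 13]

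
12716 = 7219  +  5497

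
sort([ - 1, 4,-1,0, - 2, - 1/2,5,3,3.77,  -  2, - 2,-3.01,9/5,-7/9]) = [ - 3.01, - 2, - 2 , - 2, - 1, - 1, - 7/9, - 1/2,0, 9/5,3,3.77,4,5] 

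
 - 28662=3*(  -  9554)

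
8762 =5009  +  3753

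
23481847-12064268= 11417579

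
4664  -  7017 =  - 2353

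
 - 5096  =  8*( - 637 ) 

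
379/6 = 63 + 1/6 = 63.17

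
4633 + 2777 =7410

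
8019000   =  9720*825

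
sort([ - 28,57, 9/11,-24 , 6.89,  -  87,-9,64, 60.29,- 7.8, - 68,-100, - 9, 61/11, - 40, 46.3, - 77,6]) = [-100, - 87, - 77, - 68,-40, - 28, - 24,-9, - 9, - 7.8, 9/11 , 61/11, 6 , 6.89, 46.3, 57, 60.29,64]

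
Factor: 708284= 2^2*113^1 * 1567^1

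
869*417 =362373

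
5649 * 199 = 1124151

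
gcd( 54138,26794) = 2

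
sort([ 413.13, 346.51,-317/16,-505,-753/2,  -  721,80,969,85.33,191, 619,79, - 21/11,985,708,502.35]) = [ - 721,-505,-753/2, - 317/16,-21/11, 79, 80, 85.33,191,346.51,413.13,502.35,619, 708,969,985] 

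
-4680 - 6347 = -11027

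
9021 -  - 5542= 14563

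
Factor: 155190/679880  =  2^ ( - 2 ) *3^1*7^1*23^(-1 )= 21/92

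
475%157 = 4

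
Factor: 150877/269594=2^( - 1)*13^( - 1)* 31^2*157^1*10369^ (-1) 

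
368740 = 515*716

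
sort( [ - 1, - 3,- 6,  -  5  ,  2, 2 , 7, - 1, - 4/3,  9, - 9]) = [ - 9, - 6, - 5, - 3, - 4/3, - 1, - 1, 2,2, 7, 9 ]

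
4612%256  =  4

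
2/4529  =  2/4529 = 0.00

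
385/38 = 10 + 5/38 = 10.13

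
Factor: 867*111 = 3^2*17^2*37^1=96237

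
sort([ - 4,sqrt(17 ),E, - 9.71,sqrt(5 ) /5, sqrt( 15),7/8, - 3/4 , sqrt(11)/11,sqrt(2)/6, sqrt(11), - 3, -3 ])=[ - 9.71 , - 4, - 3, - 3, - 3/4,sqrt(2 ) /6,sqrt(11 ) /11,sqrt(5) /5,7/8,E,sqrt (11 ),sqrt( 15) , sqrt( 17 ) ]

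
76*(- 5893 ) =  -447868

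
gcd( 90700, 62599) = 1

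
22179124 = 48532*457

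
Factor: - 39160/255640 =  - 7^( - 1)*83^( - 1 )*89^1 = - 89/581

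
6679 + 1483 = 8162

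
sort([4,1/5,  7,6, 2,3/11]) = [1/5, 3/11,2, 4,6,7] 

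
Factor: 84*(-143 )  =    -  2^2*3^1*7^1*11^1*13^1 =- 12012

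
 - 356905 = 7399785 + -7756690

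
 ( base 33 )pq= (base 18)2B5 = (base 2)1101010011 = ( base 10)851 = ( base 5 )11401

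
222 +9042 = 9264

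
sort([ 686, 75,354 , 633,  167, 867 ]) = [ 75 , 167 , 354,633, 686,  867 ] 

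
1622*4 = 6488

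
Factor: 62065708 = 2^2*17^1*373^1*2447^1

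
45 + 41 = 86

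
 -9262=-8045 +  - 1217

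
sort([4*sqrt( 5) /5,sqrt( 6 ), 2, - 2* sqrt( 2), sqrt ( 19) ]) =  [-2*sqrt( 2 ),4 * sqrt(5)/5, 2,sqrt(6), sqrt ( 19) ] 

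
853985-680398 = 173587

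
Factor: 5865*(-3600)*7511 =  - 158587254000 = -2^4 * 3^3*5^3*7^1 *17^1*23^1*29^1*37^1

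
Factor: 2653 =7^1*379^1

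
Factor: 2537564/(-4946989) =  - 2^2 * 19^1*173^1*193^1*4946989^( - 1)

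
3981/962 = 4 + 133/962  =  4.14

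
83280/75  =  1110 + 2/5 = 1110.40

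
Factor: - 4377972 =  - 2^2*3^1 * 137^1*2663^1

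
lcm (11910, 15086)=226290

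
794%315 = 164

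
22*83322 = 1833084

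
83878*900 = 75490200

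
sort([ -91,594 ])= [ - 91,  594 ] 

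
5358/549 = 9 + 139/183 = 9.76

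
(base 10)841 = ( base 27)144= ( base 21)1J1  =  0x349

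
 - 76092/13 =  - 5854  +  10/13 =- 5853.23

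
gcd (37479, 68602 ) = 1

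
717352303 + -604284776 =113067527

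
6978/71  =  98 + 20/71 = 98.28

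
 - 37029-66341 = -103370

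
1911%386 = 367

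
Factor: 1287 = 3^2*11^1*13^1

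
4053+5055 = 9108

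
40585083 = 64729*627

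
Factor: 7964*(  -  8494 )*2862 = - 2^4*3^3*11^1*31^1*53^1*137^1*181^1 =-193603470192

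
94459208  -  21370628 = 73088580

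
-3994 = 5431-9425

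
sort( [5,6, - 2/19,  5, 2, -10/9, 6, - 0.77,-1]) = [ - 10/9,-1,  -  0.77, - 2/19, 2 , 5, 5, 6,6]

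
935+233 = 1168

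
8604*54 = 464616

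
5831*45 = 262395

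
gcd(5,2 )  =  1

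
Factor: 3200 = 2^7*5^2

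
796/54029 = 796/54029= 0.01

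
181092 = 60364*3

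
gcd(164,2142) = 2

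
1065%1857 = 1065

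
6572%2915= 742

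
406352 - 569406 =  - 163054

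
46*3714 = 170844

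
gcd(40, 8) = 8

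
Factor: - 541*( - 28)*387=5862276 = 2^2*3^2*7^1 * 43^1*541^1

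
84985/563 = 150 + 535/563=150.95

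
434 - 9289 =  - 8855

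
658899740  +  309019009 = 967918749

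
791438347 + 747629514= 1539067861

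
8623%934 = 217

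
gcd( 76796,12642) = 2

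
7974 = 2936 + 5038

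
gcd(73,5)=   1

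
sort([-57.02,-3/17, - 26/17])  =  [ - 57.02, - 26/17, - 3/17 ]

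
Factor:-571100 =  - 2^2 * 5^2*5711^1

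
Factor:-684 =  - 2^2*3^2*19^1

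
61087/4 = 61087/4 = 15271.75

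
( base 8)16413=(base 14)29D1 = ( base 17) 18C6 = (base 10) 7435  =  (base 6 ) 54231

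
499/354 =499/354 = 1.41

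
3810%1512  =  786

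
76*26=1976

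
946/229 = 946/229 = 4.13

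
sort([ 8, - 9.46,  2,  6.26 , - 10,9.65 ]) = [- 10, - 9.46,2, 6.26,  8,9.65]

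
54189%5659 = 3258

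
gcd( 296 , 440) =8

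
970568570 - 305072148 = 665496422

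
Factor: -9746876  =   - 2^2*2436719^1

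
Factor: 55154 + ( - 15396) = 2^1*103^1*193^1=39758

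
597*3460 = 2065620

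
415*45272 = 18787880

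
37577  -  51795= - 14218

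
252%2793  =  252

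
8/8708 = 2/2177=0.00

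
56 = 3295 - 3239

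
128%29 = 12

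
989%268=185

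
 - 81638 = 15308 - 96946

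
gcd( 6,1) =1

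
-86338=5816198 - 5902536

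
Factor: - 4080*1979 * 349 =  - 2817937680 = -2^4*3^1*5^1*17^1*349^1*1979^1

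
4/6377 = 4/6377 = 0.00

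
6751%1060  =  391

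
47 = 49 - 2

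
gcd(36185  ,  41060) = 5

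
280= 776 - 496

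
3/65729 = 3/65729 = 0.00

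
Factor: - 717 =-3^1*239^1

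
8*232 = 1856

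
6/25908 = 1/4318 =0.00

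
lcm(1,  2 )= 2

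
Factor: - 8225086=-2^1 *457^1 * 8999^1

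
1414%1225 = 189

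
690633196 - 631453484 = 59179712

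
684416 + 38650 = 723066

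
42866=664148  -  621282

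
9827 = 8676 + 1151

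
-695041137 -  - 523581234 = - 171459903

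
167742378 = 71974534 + 95767844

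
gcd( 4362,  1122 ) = 6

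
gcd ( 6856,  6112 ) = 8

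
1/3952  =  1/3952= 0.00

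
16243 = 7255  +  8988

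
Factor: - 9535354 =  - 2^1*1303^1*3659^1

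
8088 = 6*1348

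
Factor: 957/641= 3^1*11^1*29^1*641^( -1 ) 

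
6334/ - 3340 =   -  2 + 173/1670  =  -1.90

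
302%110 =82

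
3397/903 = 3 + 16/21 =3.76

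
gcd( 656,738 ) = 82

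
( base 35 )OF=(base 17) 2G5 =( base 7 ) 2331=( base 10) 855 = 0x357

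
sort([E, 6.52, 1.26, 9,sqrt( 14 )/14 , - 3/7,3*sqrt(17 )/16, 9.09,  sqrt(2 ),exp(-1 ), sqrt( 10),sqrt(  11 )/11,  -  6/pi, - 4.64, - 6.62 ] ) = [ - 6.62, - 4.64, - 6/pi, - 3/7,sqrt( 14)/14, sqrt(11)/11,exp( - 1), 3*sqrt ( 17)/16,1.26,sqrt(2 ), E, sqrt(10 ),6.52,9,9.09]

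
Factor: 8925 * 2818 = 25150650= 2^1*3^1*5^2 * 7^1*17^1*1409^1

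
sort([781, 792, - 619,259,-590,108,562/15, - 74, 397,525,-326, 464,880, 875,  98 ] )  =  [ - 619, - 590, - 326,-74, 562/15,98,108,259, 397, 464, 525,  781, 792,875,880]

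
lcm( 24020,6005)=24020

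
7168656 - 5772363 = 1396293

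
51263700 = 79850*642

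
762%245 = 27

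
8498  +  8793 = 17291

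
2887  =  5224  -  2337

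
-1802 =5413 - 7215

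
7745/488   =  7745/488=15.87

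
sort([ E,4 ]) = [ E , 4]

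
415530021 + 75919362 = 491449383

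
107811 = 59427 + 48384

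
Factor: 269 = 269^1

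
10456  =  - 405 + 10861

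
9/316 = 9/316 = 0.03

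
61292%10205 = 62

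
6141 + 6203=12344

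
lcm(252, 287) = 10332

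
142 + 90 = 232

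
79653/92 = 865 + 73/92 = 865.79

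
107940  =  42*2570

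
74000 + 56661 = 130661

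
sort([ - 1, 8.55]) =[ - 1, 8.55 ] 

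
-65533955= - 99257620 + 33723665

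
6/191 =6/191 = 0.03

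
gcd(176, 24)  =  8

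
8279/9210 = 8279/9210= 0.90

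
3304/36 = 826/9 = 91.78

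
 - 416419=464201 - 880620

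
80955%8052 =435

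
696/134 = 5 + 13/67  =  5.19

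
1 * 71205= 71205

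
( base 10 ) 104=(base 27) 3n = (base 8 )150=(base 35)2y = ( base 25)44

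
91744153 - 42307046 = 49437107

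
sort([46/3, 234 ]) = [46/3, 234] 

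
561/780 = 187/260 =0.72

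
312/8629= 312/8629= 0.04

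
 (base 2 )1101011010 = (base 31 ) rl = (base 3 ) 1011210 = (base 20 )22i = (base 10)858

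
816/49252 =204/12313 = 0.02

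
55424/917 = 60+404/917 = 60.44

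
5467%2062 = 1343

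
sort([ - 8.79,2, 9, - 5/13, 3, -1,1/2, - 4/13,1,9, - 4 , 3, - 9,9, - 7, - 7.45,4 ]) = [ - 9, - 8.79,-7.45,-7, - 4,- 1, - 5/13, - 4/13,1/2,1,2,3,3, 4,9,9,9 ] 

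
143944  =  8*17993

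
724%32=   20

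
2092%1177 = 915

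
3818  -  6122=- 2304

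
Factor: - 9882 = -2^1*3^4*61^1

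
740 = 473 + 267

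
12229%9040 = 3189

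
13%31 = 13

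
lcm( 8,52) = 104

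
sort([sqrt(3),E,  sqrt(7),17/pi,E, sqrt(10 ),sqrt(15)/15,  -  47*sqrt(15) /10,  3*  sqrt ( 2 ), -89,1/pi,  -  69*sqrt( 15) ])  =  [-69 * sqrt(15), - 89, -47*sqrt(15)/10  ,  sqrt( 15)/15,1/pi, sqrt ( 3),sqrt( 7 ) , E,E, sqrt(10),3*sqrt(2),17/pi]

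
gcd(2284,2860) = 4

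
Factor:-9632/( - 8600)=28/25 = 2^2 * 5^( - 2)*7^1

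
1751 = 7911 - 6160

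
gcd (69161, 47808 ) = 1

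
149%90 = 59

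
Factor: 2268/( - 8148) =-27/97=-3^3 * 97^( - 1 )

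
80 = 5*16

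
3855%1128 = 471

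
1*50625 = 50625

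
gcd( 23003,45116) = 1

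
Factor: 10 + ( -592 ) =-2^1*3^1*97^1 = - 582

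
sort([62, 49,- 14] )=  [ - 14, 49,62 ]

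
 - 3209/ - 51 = 3209/51 = 62.92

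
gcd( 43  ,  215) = 43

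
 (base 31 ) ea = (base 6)2020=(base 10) 444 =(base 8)674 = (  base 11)374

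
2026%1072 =954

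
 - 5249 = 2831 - 8080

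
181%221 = 181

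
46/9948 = 23/4974  =  0.00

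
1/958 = 1/958=0.00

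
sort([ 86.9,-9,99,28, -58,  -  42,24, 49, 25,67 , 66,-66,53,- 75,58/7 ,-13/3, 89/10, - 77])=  [ - 77 , - 75, - 66,- 58, - 42,-9, - 13/3, 58/7,89/10,24,25,28, 49,53, 66, 67,86.9,99]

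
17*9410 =159970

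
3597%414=285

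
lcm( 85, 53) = 4505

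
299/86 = 3 + 41/86   =  3.48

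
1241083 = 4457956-3216873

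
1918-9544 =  - 7626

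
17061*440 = 7506840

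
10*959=9590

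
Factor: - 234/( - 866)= 117/433 = 3^2  *13^1*433^ ( - 1)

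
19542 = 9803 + 9739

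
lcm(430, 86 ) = 430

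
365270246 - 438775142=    - 73504896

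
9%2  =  1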